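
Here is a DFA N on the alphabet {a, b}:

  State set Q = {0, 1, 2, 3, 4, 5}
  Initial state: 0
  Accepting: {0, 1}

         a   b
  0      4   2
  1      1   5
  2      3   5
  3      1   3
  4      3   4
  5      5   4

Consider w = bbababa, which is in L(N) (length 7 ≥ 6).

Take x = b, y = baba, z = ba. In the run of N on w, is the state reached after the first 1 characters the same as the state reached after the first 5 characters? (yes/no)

no

State sequence: 0 -b-> 2 -b-> 5 -a-> 5 -b-> 4 -a-> 3

After x (step 1): 2. After xy (step 5): 3.
They differ (2 ≠ 3), so y is not a cycle from the state after x; this split is not the one the pumping-lemma construction produces, and pumping y need not keep the string in L(N).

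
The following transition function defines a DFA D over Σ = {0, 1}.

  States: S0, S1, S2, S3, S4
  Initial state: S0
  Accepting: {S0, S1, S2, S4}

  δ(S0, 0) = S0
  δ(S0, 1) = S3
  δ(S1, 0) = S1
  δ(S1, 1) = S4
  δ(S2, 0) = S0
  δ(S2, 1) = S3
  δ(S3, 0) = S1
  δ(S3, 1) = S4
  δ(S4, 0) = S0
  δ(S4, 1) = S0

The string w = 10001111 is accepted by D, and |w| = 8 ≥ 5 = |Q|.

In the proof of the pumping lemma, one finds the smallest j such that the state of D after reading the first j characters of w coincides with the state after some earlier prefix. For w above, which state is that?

S1

State sequence: S0 -1-> S3 -0-> S1 -0-> S1 -0-> S1 -1-> S4 -1-> S0 -1-> S3 -1-> S4
First repeat at step 3: S1 was already visited.

The earliest repeat is at step j = 3: D is in S1, which it already visited at step i = 2.
Pumping length from the standard proof: p = 5 (the number of states). The repeated state found above gives |xy| = j ≤ 5 and |y| = j − i ≥ 1.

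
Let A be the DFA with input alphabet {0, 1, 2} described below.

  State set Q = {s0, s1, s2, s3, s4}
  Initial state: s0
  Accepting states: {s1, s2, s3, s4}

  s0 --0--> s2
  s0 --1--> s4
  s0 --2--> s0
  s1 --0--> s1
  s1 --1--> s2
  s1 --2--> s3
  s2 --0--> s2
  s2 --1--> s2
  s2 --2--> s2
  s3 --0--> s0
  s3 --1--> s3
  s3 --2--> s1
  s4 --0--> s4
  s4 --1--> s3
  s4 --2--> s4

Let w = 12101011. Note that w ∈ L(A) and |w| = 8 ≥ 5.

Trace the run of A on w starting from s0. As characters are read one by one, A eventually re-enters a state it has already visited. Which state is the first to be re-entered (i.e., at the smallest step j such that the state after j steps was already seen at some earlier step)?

s4

State sequence: s0 -1-> s4 -2-> s4 -1-> s3 -0-> s0 -1-> s4 -0-> s4 -1-> s3 -1-> s3
First repeat at step 2: s4 was already visited.

The earliest repeat is at step j = 2: A is in s4, which it already visited at step i = 1.
The DFA has 5 states, so the proof of the pumping lemma guarantees a repeated state among the first 5+1 visited; the segment between the two visits is the pumpable y.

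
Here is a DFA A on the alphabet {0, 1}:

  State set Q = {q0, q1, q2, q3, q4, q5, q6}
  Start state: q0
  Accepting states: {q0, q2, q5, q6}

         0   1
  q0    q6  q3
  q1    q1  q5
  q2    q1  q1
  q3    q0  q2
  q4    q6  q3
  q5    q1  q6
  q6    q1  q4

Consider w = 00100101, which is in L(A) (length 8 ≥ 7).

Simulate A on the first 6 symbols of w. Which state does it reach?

Run of A on the first 6 characters of w = 0 0 1 0 0 1:
  step 0: q0  (start)
  step 1: q6  (read 0: q0→q6)
  step 2: q1  (read 0: q6→q1)
  step 3: q5  (read 1: q1→q5)
  step 4: q1  (read 0: q5→q1)
  step 5: q1  (read 0: q1→q1)
  step 6: q5  (read 1: q1→q5)

After reading 6 characters, A is in state q5.
(This kind of state-tracing is the core of the pumping-lemma construction: with 7 states, pigeonhole forces a repeat within the first 7 steps.)

q5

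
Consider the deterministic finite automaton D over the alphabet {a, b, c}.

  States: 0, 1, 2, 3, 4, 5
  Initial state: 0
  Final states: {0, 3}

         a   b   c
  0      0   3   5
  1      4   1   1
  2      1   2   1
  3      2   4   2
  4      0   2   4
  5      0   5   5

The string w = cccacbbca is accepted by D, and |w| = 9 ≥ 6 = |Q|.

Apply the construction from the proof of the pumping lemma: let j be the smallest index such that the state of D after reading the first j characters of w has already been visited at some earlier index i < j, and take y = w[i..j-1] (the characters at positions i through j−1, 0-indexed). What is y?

c

State sequence: 0 -c-> 5 -c-> 5 -c-> 5 -a-> 0 -c-> 5 -b-> 5 -b-> 5 -c-> 5 -a-> 0
First repeat at step 2: 5 was already visited.

So i = 1, j = 2, giving x = w[0:1] = c, y = w[1:2] = c, z = w[2:9] = cacbbca.
Check: |xy| = 2 ≤ 6 and |y| = 1 ≥ 1. Reading y takes D from 5 back to 5, so every xyⁱz is accepted.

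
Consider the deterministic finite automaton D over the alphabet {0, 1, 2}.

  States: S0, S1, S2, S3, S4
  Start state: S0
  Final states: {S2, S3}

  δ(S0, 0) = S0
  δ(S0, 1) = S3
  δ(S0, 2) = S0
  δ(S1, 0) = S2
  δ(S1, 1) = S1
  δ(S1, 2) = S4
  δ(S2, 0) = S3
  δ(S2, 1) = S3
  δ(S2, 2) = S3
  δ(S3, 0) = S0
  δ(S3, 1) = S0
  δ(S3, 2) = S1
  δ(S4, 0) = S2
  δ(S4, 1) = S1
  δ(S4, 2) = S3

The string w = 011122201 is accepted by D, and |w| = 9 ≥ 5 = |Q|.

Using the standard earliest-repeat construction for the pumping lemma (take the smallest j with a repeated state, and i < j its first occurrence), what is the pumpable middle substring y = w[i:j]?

0

State sequence: S0 -0-> S0 -1-> S3 -1-> S0 -1-> S3 -2-> S1 -2-> S4 -2-> S3 -0-> S0 -1-> S3
First repeat at step 1: S0 was already visited.

So i = 0, j = 1, giving x = w[0:0] = ε, y = w[0:1] = 0, z = w[1:9] = 11122201.
Check: |xy| = 1 ≤ 5 and |y| = 1 ≥ 1. Reading y takes D from S0 back to S0, so every xyⁱz is accepted.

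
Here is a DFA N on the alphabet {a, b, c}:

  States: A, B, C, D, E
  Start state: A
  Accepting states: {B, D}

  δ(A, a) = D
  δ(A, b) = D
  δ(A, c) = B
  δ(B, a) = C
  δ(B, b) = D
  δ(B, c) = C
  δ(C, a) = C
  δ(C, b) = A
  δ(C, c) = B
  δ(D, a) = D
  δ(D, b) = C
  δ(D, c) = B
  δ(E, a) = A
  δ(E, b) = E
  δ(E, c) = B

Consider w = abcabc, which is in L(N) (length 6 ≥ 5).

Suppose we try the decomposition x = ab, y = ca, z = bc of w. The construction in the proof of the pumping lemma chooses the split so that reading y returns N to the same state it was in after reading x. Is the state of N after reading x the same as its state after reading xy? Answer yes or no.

State sequence: A -a-> D -b-> C -c-> B -a-> C

After x (step 2): C. After xy (step 4): C.
They match, so y = ca drives N around a cycle from C back to itself; pumping y any number of times keeps N in C before reading z, and xyⁱz ∈ L(N) for every i ≥ 0.

yes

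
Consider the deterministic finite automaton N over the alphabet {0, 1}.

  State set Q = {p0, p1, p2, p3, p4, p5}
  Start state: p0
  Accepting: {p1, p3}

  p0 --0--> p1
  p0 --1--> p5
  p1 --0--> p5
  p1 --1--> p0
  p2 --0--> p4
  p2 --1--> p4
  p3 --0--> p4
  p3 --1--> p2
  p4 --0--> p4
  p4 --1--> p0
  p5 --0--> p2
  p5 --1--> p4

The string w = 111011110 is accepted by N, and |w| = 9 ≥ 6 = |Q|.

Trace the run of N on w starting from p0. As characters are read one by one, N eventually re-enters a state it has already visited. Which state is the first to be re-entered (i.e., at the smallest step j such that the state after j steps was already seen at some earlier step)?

p0

Run of N on w = 1 1 1 0 1 1 1 1 0:
  step 0: p0  (start)
  step 1: p5  (read 1: p0→p5)
  step 2: p4  (read 1: p5→p4)
  step 3: p0  (read 1: p4→p0)   ← first repeat (p0 seen earlier)
  step 4: p1  (read 0: p0→p1)
  step 5: p0  (read 1: p1→p0)
  step 6: p5  (read 1: p0→p5)
  step 7: p4  (read 1: p5→p4)
  step 8: p0  (read 1: p4→p0)
  step 9: p1  (read 0: p0→p1)

The earliest repeat is at step j = 3: N is in p0, which it already visited at step i = 0.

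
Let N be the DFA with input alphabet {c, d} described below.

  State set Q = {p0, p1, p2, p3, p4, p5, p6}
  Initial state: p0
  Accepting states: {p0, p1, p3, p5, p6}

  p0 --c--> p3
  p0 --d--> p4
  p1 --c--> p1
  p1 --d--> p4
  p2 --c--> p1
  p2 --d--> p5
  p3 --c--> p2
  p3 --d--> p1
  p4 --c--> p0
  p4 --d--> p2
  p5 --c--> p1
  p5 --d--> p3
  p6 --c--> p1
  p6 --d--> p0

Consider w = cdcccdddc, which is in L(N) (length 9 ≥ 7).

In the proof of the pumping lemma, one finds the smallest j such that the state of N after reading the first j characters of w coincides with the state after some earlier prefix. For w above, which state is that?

Run of N on w = c d c c c d d d c:
  step 0: p0  (start)
  step 1: p3  (read c: p0→p3)
  step 2: p1  (read d: p3→p1)
  step 3: p1  (read c: p1→p1)   ← first repeat (p1 seen earlier)
  step 4: p1  (read c: p1→p1)
  step 5: p1  (read c: p1→p1)
  step 6: p4  (read d: p1→p4)
  step 7: p2  (read d: p4→p2)
  step 8: p5  (read d: p2→p5)
  step 9: p1  (read c: p5→p1)

The earliest repeat is at step j = 3: N is in p1, which it already visited at step i = 2.
The DFA has 7 states, so the proof of the pumping lemma guarantees a repeated state among the first 7+1 visited; the segment between the two visits is the pumpable y.

p1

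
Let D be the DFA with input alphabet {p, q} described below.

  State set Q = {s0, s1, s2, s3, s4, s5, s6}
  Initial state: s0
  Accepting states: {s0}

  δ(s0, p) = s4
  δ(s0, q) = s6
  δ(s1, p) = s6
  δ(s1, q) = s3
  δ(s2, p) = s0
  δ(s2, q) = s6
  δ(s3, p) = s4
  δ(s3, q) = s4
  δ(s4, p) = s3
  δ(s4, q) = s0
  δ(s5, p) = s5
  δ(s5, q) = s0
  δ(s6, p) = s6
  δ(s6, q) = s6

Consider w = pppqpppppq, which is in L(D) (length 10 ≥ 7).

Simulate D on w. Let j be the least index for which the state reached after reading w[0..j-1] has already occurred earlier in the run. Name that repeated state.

s4

State sequence: s0 -p-> s4 -p-> s3 -p-> s4 -q-> s0 -p-> s4 -p-> s3 -p-> s4 -p-> s3 -p-> s4 -q-> s0
First repeat at step 3: s4 was already visited.

The earliest repeat is at step j = 3: D is in s4, which it already visited at step i = 1.
With |Q| = 7, pigeonhole forces a state repeat no later than step 7; the substring read between the first and second visits to that state can be pumped.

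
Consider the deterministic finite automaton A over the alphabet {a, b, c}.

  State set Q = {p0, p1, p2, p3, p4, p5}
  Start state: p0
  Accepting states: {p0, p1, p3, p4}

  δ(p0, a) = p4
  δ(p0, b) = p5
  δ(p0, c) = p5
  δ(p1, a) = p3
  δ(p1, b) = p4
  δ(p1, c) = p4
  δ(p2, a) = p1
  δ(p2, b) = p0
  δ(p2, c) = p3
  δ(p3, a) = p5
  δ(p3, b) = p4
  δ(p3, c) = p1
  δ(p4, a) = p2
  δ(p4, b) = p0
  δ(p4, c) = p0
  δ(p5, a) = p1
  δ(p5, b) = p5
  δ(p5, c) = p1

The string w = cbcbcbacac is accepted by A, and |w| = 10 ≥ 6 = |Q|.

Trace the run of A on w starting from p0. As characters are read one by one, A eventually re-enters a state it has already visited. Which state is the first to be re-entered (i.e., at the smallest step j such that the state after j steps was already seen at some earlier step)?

p5

Run of A on w = c b c b c b a c a c:
  step 0: p0  (start)
  step 1: p5  (read c: p0→p5)
  step 2: p5  (read b: p5→p5)   ← first repeat (p5 seen earlier)
  step 3: p1  (read c: p5→p1)
  step 4: p4  (read b: p1→p4)
  step 5: p0  (read c: p4→p0)
  step 6: p5  (read b: p0→p5)
  step 7: p1  (read a: p5→p1)
  step 8: p4  (read c: p1→p4)
  step 9: p2  (read a: p4→p2)
  step 10: p3  (read c: p2→p3)

The earliest repeat is at step j = 2: A is in p5, which it already visited at step i = 1.
With |Q| = 6, pigeonhole forces a state repeat no later than step 6; the substring read between the first and second visits to that state can be pumped.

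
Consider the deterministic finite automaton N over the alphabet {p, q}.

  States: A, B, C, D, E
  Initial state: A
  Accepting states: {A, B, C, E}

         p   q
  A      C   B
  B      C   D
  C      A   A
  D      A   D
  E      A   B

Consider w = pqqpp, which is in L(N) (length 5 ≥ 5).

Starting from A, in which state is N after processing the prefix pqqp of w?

C

State sequence: A -p-> C -q-> A -q-> B -p-> C

After reading 4 characters, N is in state C.
(This kind of state-tracing is the core of the pumping-lemma construction: with 5 states, pigeonhole forces a repeat within the first 5 steps.)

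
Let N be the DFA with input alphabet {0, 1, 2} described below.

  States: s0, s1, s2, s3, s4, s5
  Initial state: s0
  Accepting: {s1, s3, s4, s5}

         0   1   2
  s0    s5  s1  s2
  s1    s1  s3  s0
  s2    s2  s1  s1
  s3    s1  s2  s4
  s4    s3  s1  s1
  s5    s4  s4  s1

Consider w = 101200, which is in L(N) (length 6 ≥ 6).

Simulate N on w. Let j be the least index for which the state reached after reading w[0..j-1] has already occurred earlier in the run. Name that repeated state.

s1

Run of N on w = 1 0 1 2 0 0:
  step 0: s0  (start)
  step 1: s1  (read 1: s0→s1)
  step 2: s1  (read 0: s1→s1)   ← first repeat (s1 seen earlier)
  step 3: s3  (read 1: s1→s3)
  step 4: s4  (read 2: s3→s4)
  step 5: s3  (read 0: s4→s3)
  step 6: s1  (read 0: s3→s1)

The earliest repeat is at step j = 2: N is in s1, which it already visited at step i = 1.
Pumping length from the standard proof: p = 6 (the number of states). The repeated state found above gives |xy| = j ≤ 6 and |y| = j − i ≥ 1.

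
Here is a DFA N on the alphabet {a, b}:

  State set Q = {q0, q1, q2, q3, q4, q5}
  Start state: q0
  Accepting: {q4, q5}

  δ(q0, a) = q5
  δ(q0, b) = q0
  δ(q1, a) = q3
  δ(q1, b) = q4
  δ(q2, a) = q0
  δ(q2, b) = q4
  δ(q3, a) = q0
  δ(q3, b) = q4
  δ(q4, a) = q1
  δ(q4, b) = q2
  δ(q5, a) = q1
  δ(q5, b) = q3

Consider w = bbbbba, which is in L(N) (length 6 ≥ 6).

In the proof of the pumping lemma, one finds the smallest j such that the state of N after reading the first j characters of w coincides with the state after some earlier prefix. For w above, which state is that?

State sequence: q0 -b-> q0 -b-> q0 -b-> q0 -b-> q0 -b-> q0 -a-> q5
First repeat at step 1: q0 was already visited.

The earliest repeat is at step j = 1: N is in q0, which it already visited at step i = 0.
With |Q| = 6, pigeonhole forces a state repeat no later than step 6; the substring read between the first and second visits to that state can be pumped.

q0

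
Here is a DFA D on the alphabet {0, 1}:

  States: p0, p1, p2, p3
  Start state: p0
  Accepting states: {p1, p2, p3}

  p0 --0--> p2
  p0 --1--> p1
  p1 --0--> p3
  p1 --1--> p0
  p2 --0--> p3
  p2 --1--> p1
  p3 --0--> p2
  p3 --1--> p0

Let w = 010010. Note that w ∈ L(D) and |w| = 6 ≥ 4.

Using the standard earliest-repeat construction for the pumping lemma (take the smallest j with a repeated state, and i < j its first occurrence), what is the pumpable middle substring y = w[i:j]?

Run of D on w = 0 1 0 0 1 0:
  step 0: p0  (start)
  step 1: p2  (read 0: p0→p2)
  step 2: p1  (read 1: p2→p1)
  step 3: p3  (read 0: p1→p3)
  step 4: p2  (read 0: p3→p2)   ← first repeat (p2 seen earlier)
  step 5: p1  (read 1: p2→p1)
  step 6: p3  (read 0: p1→p3)

So i = 1, j = 4, giving x = w[0:1] = 0, y = w[1:4] = 100, z = w[4:6] = 10.
Check: |xy| = 4 ≤ 4 and |y| = 3 ≥ 1. Reading y takes D from p2 back to p2, so every xyⁱz is accepted.
Since D has 4 states, any run of length ≥ 4 visits 4+1 states, so by pigeonhole some state repeats within the first 4 steps — that repeat gives the pumpable loop.

100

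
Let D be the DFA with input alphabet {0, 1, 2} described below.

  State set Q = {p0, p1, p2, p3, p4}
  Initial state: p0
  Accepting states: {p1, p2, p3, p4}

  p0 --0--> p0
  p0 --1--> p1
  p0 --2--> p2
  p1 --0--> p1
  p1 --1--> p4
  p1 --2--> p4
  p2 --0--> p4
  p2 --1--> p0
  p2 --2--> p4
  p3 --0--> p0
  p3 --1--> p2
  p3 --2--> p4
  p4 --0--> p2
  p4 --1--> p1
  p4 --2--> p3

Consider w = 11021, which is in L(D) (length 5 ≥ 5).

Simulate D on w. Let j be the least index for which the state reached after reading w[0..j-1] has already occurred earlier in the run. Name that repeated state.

State sequence: p0 -1-> p1 -1-> p4 -0-> p2 -2-> p4 -1-> p1
First repeat at step 4: p4 was already visited.

The earliest repeat is at step j = 4: D is in p4, which it already visited at step i = 2.

p4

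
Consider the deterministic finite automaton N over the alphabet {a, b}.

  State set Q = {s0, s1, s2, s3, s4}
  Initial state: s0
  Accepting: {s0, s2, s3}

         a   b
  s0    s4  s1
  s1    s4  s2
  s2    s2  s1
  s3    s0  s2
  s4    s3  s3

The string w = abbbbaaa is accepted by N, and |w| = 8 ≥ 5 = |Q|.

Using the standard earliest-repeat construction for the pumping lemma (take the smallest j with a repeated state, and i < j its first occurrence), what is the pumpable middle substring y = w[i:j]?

Run of N on w = a b b b b a a a:
  step 0: s0  (start)
  step 1: s4  (read a: s0→s4)
  step 2: s3  (read b: s4→s3)
  step 3: s2  (read b: s3→s2)
  step 4: s1  (read b: s2→s1)
  step 5: s2  (read b: s1→s2)   ← first repeat (s2 seen earlier)
  step 6: s2  (read a: s2→s2)
  step 7: s2  (read a: s2→s2)
  step 8: s2  (read a: s2→s2)

So i = 3, j = 5, giving x = w[0:3] = abb, y = w[3:5] = bb, z = w[5:8] = aaa.
Check: |xy| = 5 ≤ 5 and |y| = 2 ≥ 1. Reading y takes N from s2 back to s2, so every xyⁱz is accepted.
With |Q| = 5, pigeonhole forces a state repeat no later than step 5; the substring read between the first and second visits to that state can be pumped.

bb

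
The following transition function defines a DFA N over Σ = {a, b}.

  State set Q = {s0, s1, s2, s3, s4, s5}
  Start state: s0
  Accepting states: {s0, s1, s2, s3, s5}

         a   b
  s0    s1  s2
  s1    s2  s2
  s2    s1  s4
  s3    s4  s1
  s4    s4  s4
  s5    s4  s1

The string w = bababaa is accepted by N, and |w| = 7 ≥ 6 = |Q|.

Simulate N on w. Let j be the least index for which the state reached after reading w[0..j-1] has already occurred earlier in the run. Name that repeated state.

State sequence: s0 -b-> s2 -a-> s1 -b-> s2 -a-> s1 -b-> s2 -a-> s1 -a-> s2
First repeat at step 3: s2 was already visited.

The earliest repeat is at step j = 3: N is in s2, which it already visited at step i = 1.
With |Q| = 6, pigeonhole forces a state repeat no later than step 6; the substring read between the first and second visits to that state can be pumped.

s2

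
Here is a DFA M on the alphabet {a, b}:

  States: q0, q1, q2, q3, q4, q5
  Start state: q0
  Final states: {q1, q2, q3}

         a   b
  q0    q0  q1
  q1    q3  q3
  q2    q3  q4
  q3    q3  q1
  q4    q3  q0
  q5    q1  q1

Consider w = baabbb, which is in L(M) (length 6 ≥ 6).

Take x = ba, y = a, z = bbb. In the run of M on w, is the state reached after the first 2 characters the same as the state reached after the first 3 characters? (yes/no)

State sequence: q0 -b-> q1 -a-> q3 -a-> q3

After x (step 2): q3. After xy (step 3): q3.
They match, so y = a drives M around a cycle from q3 back to itself; pumping y any number of times keeps M in q3 before reading z, and xyⁱz ∈ L(M) for every i ≥ 0.

yes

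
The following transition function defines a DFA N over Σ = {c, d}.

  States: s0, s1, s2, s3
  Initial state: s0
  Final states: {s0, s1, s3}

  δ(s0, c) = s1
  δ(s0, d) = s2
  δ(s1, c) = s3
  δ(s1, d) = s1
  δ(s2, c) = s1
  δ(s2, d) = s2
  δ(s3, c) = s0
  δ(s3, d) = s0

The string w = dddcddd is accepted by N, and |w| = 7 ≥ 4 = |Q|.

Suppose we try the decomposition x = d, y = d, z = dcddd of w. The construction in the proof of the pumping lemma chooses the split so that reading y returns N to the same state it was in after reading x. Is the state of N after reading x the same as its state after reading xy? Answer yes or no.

yes

Run of N on the first 2 characters of w = d d:
  step 0: s0  (start)
  step 1: s2  (read d: s0→s2)
  step 2: s2  (read d: s2→s2)

After x (step 1): s2. After xy (step 2): s2.
They match, so y = d drives N around a cycle from s2 back to itself; pumping y any number of times keeps N in s2 before reading z, and xyⁱz ∈ L(N) for every i ≥ 0.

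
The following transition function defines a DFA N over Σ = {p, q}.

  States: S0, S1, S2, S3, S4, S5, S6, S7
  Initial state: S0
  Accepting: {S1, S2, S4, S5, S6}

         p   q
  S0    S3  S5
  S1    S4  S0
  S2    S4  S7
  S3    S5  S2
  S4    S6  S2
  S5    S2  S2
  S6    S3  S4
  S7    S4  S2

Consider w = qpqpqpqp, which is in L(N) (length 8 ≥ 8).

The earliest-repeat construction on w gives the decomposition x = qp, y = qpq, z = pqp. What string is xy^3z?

xy^3z = qp·qpq·qpq·qpq·pqp = qpqpqqpqqpqpqp.
Reading y = qpq takes N from S2 back to S2, so after x·y·y·y the machine is still in S2, and z then leads to the accepting state S4. Hence qpqpqqpqqpqpqp ∈ L(N).

qpqpqqpqqpqpqp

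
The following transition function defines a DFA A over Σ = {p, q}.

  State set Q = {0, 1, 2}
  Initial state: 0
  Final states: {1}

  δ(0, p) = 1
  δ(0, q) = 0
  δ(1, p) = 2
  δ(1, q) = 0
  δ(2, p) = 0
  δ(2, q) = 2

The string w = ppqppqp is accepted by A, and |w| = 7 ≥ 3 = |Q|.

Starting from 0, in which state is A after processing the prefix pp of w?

Run of A on the first 2 characters of w = p p:
  step 0: 0  (start)
  step 1: 1  (read p: 0→1)
  step 2: 2  (read p: 1→2)

After reading 2 characters, A is in state 2.

2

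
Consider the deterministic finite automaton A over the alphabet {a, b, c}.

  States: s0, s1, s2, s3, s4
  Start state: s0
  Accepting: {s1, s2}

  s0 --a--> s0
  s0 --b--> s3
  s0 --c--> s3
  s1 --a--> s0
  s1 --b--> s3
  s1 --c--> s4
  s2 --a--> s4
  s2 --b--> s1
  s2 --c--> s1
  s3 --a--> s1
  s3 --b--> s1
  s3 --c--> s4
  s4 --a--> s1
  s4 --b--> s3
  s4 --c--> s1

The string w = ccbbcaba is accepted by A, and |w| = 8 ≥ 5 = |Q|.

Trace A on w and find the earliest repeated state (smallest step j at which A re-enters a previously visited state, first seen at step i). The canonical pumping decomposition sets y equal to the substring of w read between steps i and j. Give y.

cb

Run of A on w = c c b b c a b a:
  step 0: s0  (start)
  step 1: s3  (read c: s0→s3)
  step 2: s4  (read c: s3→s4)
  step 3: s3  (read b: s4→s3)   ← first repeat (s3 seen earlier)
  step 4: s1  (read b: s3→s1)
  step 5: s4  (read c: s1→s4)
  step 6: s1  (read a: s4→s1)
  step 7: s3  (read b: s1→s3)
  step 8: s1  (read a: s3→s1)

So i = 1, j = 3, giving x = w[0:1] = c, y = w[1:3] = cb, z = w[3:8] = bcaba.
Check: |xy| = 3 ≤ 5 and |y| = 2 ≥ 1. Reading y takes A from s3 back to s3, so every xyⁱz is accepted.
Pumping length from the standard proof: p = 5 (the number of states). The repeated state found above gives |xy| = j ≤ 5 and |y| = j − i ≥ 1.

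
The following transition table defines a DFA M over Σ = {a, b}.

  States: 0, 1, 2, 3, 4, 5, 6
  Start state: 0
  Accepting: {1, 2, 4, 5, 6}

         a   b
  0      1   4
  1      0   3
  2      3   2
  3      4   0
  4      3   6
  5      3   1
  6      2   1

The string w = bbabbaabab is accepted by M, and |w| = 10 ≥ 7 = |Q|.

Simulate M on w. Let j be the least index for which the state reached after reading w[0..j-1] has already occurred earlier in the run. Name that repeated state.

2

State sequence: 0 -b-> 4 -b-> 6 -a-> 2 -b-> 2 -b-> 2 -a-> 3 -a-> 4 -b-> 6 -a-> 2 -b-> 2
First repeat at step 4: 2 was already visited.

The earliest repeat is at step j = 4: M is in 2, which it already visited at step i = 3.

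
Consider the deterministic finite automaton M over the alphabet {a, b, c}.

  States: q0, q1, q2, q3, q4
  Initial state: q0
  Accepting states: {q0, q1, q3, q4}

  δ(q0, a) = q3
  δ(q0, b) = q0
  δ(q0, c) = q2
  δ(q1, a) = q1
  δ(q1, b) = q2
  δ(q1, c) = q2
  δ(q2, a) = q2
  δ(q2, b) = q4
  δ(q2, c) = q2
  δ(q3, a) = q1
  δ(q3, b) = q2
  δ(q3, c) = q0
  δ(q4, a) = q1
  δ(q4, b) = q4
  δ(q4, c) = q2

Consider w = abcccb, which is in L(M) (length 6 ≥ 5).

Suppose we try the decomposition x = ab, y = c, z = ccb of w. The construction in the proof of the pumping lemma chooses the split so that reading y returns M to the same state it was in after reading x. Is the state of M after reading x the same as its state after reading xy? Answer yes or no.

yes

State sequence: q0 -a-> q3 -b-> q2 -c-> q2

After x (step 2): q2. After xy (step 3): q2.
They match, so y = c drives M around a cycle from q2 back to itself; pumping y any number of times keeps M in q2 before reading z, and xyⁱz ∈ L(M) for every i ≥ 0.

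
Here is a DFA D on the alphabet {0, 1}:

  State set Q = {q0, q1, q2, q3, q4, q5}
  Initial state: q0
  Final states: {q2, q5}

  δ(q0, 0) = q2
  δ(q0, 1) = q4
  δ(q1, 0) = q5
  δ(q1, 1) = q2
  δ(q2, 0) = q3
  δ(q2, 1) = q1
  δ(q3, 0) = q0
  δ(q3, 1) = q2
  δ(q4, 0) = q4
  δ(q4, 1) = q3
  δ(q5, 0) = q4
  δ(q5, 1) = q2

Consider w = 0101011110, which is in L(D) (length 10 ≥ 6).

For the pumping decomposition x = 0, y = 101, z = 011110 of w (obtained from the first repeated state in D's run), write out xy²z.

xy^2z = 0·101·101·011110 = 0101101011110.
Reading y = 101 takes D from q2 back to q2, so after x·y·y the machine is still in q2, and z then leads to the accepting state q5. Hence 0101101011110 ∈ L(D).

0101101011110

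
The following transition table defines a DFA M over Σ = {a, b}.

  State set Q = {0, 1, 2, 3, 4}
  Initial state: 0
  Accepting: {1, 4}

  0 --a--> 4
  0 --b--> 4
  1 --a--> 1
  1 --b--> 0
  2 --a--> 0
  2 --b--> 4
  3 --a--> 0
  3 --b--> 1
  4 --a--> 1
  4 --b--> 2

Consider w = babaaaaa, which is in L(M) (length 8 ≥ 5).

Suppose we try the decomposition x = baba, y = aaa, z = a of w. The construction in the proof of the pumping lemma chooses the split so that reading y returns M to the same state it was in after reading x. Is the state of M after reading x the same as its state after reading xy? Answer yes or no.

Run of M on the first 7 characters of w = b a b a a a a:
  step 0: 0  (start)
  step 1: 4  (read b: 0→4)
  step 2: 1  (read a: 4→1)
  step 3: 0  (read b: 1→0)
  step 4: 4  (read a: 0→4)
  step 5: 1  (read a: 4→1)
  step 6: 1  (read a: 1→1)
  step 7: 1  (read a: 1→1)

After x (step 4): 4. After xy (step 7): 1.
They differ (4 ≠ 1), so y is not a cycle from the state after x; this split is not the one the pumping-lemma construction produces, and pumping y need not keep the string in L(M).

no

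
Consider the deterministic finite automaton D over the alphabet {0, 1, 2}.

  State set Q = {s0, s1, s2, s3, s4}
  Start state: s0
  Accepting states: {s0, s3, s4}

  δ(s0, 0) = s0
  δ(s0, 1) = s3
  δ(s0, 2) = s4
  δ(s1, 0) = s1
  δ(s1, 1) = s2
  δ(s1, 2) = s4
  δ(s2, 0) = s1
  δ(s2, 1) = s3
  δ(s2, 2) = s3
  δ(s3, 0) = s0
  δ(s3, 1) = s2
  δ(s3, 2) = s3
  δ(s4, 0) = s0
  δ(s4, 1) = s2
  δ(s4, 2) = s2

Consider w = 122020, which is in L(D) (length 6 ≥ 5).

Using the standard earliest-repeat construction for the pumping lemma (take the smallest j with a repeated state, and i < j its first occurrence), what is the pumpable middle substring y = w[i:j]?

Run of D on w = 1 2 2 0 2 0:
  step 0: s0  (start)
  step 1: s3  (read 1: s0→s3)
  step 2: s3  (read 2: s3→s3)   ← first repeat (s3 seen earlier)
  step 3: s3  (read 2: s3→s3)
  step 4: s0  (read 0: s3→s0)
  step 5: s4  (read 2: s0→s4)
  step 6: s0  (read 0: s4→s0)

So i = 1, j = 2, giving x = w[0:1] = 1, y = w[1:2] = 2, z = w[2:6] = 2020.
Check: |xy| = 2 ≤ 5 and |y| = 1 ≥ 1. Reading y takes D from s3 back to s3, so every xyⁱz is accepted.
Pumping length from the standard proof: p = 5 (the number of states). The repeated state found above gives |xy| = j ≤ 5 and |y| = j − i ≥ 1.

2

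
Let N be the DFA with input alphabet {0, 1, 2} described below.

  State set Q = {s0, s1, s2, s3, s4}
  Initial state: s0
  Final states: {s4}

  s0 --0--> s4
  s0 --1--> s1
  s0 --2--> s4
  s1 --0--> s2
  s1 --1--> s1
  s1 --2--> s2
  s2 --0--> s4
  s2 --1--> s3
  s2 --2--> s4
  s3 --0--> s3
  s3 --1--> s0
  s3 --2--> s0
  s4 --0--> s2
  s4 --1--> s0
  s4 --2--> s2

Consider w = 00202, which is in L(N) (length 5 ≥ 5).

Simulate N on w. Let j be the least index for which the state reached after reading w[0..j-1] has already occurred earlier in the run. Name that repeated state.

State sequence: s0 -0-> s4 -0-> s2 -2-> s4 -0-> s2 -2-> s4
First repeat at step 3: s4 was already visited.

The earliest repeat is at step j = 3: N is in s4, which it already visited at step i = 1.

s4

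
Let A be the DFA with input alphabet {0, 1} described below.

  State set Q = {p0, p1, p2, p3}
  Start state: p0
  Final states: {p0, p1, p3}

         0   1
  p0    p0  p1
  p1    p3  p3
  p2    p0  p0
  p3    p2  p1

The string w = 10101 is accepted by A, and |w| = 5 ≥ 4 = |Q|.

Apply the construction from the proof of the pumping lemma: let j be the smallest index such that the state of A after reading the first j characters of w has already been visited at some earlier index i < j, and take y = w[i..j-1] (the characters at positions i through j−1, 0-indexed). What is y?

01

State sequence: p0 -1-> p1 -0-> p3 -1-> p1 -0-> p3 -1-> p1
First repeat at step 3: p1 was already visited.

So i = 1, j = 3, giving x = w[0:1] = 1, y = w[1:3] = 01, z = w[3:5] = 01.
Check: |xy| = 3 ≤ 4 and |y| = 2 ≥ 1. Reading y takes A from p1 back to p1, so every xyⁱz is accepted.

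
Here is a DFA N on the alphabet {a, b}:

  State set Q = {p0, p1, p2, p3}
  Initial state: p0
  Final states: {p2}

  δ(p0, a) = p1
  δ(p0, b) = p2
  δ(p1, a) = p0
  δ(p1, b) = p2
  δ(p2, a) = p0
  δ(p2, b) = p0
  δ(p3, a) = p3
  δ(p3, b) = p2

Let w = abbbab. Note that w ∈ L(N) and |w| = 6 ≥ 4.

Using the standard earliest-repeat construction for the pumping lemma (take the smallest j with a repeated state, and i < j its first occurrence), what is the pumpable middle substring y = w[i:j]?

abb

Run of N on w = a b b b a b:
  step 0: p0  (start)
  step 1: p1  (read a: p0→p1)
  step 2: p2  (read b: p1→p2)
  step 3: p0  (read b: p2→p0)   ← first repeat (p0 seen earlier)
  step 4: p2  (read b: p0→p2)
  step 5: p0  (read a: p2→p0)
  step 6: p2  (read b: p0→p2)

So i = 0, j = 3, giving x = w[0:0] = ε, y = w[0:3] = abb, z = w[3:6] = bab.
Check: |xy| = 3 ≤ 4 and |y| = 3 ≥ 1. Reading y takes N from p0 back to p0, so every xyⁱz is accepted.
Since N has 4 states, any run of length ≥ 4 visits 4+1 states, so by pigeonhole some state repeats within the first 4 steps — that repeat gives the pumpable loop.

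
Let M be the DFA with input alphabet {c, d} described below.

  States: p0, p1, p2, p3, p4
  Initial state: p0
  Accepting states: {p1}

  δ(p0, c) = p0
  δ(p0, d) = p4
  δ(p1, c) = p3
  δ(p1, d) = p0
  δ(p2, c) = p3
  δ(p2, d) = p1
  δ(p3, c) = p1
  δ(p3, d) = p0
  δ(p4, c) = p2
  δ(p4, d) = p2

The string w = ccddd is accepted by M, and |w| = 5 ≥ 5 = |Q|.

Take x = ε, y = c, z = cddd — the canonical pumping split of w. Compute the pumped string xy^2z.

xy^2z = ε·c·c·cddd = cccddd.
Reading y = c takes M from p0 back to p0, so after x·y·y the machine is still in p0, and z then leads to the accepting state p1. Hence cccddd ∈ L(M).

cccddd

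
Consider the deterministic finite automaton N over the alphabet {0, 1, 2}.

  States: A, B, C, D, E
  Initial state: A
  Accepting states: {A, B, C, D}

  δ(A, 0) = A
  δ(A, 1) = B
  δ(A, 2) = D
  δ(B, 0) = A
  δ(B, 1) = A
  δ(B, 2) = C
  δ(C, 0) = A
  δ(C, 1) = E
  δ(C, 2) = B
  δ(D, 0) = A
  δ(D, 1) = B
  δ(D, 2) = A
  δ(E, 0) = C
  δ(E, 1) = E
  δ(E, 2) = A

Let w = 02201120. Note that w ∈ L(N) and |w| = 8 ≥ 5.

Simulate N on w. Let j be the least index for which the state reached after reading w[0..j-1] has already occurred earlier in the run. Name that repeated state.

A

Run of N on w = 0 2 2 0 1 1 2 0:
  step 0: A  (start)
  step 1: A  (read 0: A→A)   ← first repeat (A seen earlier)
  step 2: D  (read 2: A→D)
  step 3: A  (read 2: D→A)
  step 4: A  (read 0: A→A)
  step 5: B  (read 1: A→B)
  step 6: A  (read 1: B→A)
  step 7: D  (read 2: A→D)
  step 8: A  (read 0: D→A)

The earliest repeat is at step j = 1: N is in A, which it already visited at step i = 0.
The DFA has 5 states, so the proof of the pumping lemma guarantees a repeated state among the first 5+1 visited; the segment between the two visits is the pumpable y.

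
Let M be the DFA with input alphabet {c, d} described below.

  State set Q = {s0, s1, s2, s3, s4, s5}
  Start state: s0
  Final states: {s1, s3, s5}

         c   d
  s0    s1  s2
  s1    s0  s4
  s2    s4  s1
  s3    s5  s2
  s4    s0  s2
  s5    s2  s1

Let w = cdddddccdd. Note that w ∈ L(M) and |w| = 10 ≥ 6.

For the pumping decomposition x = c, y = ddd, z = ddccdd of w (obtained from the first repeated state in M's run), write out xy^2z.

xy^2z = c·ddd·ddd·ddccdd = cddddddddccdd.
Reading y = ddd takes M from s1 back to s1, so after x·y·y the machine is still in s1, and z then leads to the accepting state s1. Hence cddddddddccdd ∈ L(M).

cddddddddccdd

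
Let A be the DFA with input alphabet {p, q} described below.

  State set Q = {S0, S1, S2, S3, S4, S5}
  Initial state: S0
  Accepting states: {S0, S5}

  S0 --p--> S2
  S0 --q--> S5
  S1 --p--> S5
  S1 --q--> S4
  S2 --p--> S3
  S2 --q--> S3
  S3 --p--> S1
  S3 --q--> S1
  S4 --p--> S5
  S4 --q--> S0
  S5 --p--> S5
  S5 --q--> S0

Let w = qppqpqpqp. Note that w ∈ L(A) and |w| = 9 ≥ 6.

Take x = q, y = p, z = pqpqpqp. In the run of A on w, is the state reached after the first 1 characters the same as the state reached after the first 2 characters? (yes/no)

yes

Run of A on the first 2 characters of w = q p:
  step 0: S0  (start)
  step 1: S5  (read q: S0→S5)
  step 2: S5  (read p: S5→S5)

After x (step 1): S5. After xy (step 2): S5.
They match, so y = p drives A around a cycle from S5 back to itself; pumping y any number of times keeps A in S5 before reading z, and xyⁱz ∈ L(A) for every i ≥ 0.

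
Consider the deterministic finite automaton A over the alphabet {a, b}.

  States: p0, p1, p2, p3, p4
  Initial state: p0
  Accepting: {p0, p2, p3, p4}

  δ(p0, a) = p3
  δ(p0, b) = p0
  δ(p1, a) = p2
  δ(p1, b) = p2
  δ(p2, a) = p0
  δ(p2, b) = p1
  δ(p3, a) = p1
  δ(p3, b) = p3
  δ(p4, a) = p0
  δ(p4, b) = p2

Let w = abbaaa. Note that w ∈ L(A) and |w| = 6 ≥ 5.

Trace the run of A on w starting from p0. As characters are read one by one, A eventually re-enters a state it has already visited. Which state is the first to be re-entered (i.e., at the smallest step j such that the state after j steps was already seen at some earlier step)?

State sequence: p0 -a-> p3 -b-> p3 -b-> p3 -a-> p1 -a-> p2 -a-> p0
First repeat at step 2: p3 was already visited.

The earliest repeat is at step j = 2: A is in p3, which it already visited at step i = 1.

p3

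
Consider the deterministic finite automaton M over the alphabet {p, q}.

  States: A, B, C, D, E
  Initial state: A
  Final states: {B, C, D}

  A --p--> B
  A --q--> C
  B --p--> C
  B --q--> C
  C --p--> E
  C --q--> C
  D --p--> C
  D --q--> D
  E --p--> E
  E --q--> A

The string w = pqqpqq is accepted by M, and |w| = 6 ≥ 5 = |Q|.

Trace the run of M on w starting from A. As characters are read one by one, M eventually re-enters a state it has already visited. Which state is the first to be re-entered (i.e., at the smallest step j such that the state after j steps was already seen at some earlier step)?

C

State sequence: A -p-> B -q-> C -q-> C -p-> E -q-> A -q-> C
First repeat at step 3: C was already visited.

The earliest repeat is at step j = 3: M is in C, which it already visited at step i = 2.
With |Q| = 5, pigeonhole forces a state repeat no later than step 5; the substring read between the first and second visits to that state can be pumped.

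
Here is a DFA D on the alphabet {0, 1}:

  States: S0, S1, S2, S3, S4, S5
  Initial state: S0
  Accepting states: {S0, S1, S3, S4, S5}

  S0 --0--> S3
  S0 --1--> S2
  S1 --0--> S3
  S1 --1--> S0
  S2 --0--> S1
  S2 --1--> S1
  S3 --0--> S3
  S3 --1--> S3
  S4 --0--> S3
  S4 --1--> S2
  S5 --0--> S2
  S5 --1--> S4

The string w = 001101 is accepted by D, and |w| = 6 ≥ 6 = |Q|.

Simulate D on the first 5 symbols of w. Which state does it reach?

Run of D on the first 5 characters of w = 0 0 1 1 0:
  step 0: S0  (start)
  step 1: S3  (read 0: S0→S3)
  step 2: S3  (read 0: S3→S3)
  step 3: S3  (read 1: S3→S3)
  step 4: S3  (read 1: S3→S3)
  step 5: S3  (read 0: S3→S3)

After reading 5 characters, D is in state S3.

S3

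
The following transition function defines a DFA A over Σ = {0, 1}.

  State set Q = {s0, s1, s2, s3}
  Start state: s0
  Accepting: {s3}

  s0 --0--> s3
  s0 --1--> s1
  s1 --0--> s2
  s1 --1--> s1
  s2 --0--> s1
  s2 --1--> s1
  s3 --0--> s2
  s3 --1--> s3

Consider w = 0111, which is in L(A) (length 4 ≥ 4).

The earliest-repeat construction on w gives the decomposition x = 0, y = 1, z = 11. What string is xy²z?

xy^2z = 0·1·1·11 = 01111.
Reading y = 1 takes A from s3 back to s3, so after x·y·y the machine is still in s3, and z then leads to the accepting state s3. Hence 01111 ∈ L(A).

01111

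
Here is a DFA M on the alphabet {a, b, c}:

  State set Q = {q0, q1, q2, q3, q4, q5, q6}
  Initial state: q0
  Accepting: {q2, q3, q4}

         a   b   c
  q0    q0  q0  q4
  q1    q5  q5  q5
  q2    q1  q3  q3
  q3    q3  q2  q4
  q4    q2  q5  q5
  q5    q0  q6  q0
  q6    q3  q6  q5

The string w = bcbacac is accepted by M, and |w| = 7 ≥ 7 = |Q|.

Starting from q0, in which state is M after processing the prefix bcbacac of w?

Run of M on the first 7 characters of w = b c b a c a c:
  step 0: q0  (start)
  step 1: q0  (read b: q0→q0)
  step 2: q4  (read c: q0→q4)
  step 3: q5  (read b: q4→q5)
  step 4: q0  (read a: q5→q0)
  step 5: q4  (read c: q0→q4)
  step 6: q2  (read a: q4→q2)
  step 7: q3  (read c: q2→q3)

After reading 7 characters, M is in state q3.

q3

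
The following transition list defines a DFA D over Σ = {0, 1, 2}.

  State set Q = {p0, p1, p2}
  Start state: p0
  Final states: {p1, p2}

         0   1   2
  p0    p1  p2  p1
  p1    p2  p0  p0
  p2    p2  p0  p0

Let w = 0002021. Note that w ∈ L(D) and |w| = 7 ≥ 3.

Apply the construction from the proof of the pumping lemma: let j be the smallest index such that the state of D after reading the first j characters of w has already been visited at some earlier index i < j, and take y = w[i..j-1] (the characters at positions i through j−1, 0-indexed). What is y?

Run of D on w = 0 0 0 2 0 2 1:
  step 0: p0  (start)
  step 1: p1  (read 0: p0→p1)
  step 2: p2  (read 0: p1→p2)
  step 3: p2  (read 0: p2→p2)   ← first repeat (p2 seen earlier)
  step 4: p0  (read 2: p2→p0)
  step 5: p1  (read 0: p0→p1)
  step 6: p0  (read 2: p1→p0)
  step 7: p2  (read 1: p0→p2)

So i = 2, j = 3, giving x = w[0:2] = 00, y = w[2:3] = 0, z = w[3:7] = 2021.
Check: |xy| = 3 ≤ 3 and |y| = 1 ≥ 1. Reading y takes D from p2 back to p2, so every xyⁱz is accepted.
Since D has 3 states, any run of length ≥ 3 visits 3+1 states, so by pigeonhole some state repeats within the first 3 steps — that repeat gives the pumpable loop.

0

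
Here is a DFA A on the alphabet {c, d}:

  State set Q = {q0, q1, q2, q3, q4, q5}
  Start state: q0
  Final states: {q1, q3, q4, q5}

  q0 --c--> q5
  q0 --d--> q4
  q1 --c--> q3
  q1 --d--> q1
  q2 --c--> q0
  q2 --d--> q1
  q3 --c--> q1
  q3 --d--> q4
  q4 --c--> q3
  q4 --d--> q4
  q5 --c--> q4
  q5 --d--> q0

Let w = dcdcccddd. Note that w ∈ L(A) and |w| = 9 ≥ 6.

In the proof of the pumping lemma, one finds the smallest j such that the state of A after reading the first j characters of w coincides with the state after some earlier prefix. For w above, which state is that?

q4

State sequence: q0 -d-> q4 -c-> q3 -d-> q4 -c-> q3 -c-> q1 -c-> q3 -d-> q4 -d-> q4 -d-> q4
First repeat at step 3: q4 was already visited.

The earliest repeat is at step j = 3: A is in q4, which it already visited at step i = 1.
With |Q| = 6, pigeonhole forces a state repeat no later than step 6; the substring read between the first and second visits to that state can be pumped.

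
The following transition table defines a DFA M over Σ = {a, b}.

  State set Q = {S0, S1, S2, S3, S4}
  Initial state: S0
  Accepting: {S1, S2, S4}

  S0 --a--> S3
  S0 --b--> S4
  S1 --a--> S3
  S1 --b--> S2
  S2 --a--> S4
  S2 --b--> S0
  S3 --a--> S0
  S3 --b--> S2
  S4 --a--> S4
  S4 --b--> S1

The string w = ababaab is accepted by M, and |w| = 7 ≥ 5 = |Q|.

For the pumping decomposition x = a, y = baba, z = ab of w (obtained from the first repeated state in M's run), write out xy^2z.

xy^2z = a·baba·baba·ab = ababababaab.
Reading y = baba takes M from S3 back to S3, so after x·y·y the machine is still in S3, and z then leads to the accepting state S4. Hence ababababaab ∈ L(M).

ababababaab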